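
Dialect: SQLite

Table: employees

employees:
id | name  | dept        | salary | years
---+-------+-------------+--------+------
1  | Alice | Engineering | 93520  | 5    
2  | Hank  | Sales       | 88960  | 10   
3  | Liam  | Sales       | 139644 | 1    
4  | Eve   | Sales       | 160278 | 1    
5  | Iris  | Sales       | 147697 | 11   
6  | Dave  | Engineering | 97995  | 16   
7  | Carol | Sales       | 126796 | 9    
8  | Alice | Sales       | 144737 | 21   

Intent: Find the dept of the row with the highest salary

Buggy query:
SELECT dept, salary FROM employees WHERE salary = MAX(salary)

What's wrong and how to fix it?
Bug: WHERE is evaluated per row; an aggregate over the whole table isn't defined there

Fix: Wrap MAX in a scalar subquery so WHERE compares against a single value

Corrected query:
SELECT dept, salary FROM employees WHERE salary = (SELECT MAX(salary) FROM employees)

Result:
dept  | salary
------+-------
Sales | 160278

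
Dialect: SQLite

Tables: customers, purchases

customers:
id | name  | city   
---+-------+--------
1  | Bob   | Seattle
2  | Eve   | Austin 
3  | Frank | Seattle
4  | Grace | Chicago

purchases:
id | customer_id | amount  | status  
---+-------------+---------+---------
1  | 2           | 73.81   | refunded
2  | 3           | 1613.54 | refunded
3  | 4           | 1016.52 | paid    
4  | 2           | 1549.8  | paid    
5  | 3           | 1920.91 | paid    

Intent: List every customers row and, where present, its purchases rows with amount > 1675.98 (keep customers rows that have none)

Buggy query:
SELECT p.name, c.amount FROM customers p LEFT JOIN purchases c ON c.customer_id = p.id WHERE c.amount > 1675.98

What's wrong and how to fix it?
Bug: A WHERE condition on the right-hand table after LEFT JOIN drops unmatched parents

Fix: Move the right-table condition into the ON clause so unmatched parents are kept

Corrected query:
SELECT p.name, c.amount FROM customers p LEFT JOIN purchases c ON c.customer_id = p.id AND c.amount > 1675.98

Result:
name  | amount 
------+--------
Bob   | NULL   
Eve   | NULL   
Frank | 1920.91
Grace | NULL   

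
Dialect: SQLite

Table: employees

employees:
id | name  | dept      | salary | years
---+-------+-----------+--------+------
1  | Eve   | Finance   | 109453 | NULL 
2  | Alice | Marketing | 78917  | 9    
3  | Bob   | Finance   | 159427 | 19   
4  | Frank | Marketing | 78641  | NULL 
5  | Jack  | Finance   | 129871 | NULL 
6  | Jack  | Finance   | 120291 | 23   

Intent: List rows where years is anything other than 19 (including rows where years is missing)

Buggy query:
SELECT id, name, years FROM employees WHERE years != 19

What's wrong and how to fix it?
Bug: 'years != 19' is unknown when years is NULL, so NULL rows are silently excluded

Fix: Add an explicit OR years IS NULL to include the missing-value rows

Corrected query:
SELECT id, name, years FROM employees WHERE years != 19 OR years IS NULL

Result:
id | name  | years
---+-------+------
1  | Eve   | NULL 
2  | Alice | 9    
4  | Frank | NULL 
5  | Jack  | NULL 
6  | Jack  | 23   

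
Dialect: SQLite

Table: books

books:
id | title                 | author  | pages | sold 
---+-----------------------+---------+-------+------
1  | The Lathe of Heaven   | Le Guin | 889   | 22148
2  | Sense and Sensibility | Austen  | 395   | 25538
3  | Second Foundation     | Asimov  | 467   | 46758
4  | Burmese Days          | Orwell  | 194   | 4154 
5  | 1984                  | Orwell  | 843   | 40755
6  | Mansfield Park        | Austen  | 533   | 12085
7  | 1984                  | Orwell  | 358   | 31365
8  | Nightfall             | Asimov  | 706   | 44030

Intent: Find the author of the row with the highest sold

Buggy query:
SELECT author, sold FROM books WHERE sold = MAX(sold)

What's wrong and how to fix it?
Bug: MAX(sold) is an aggregate and cannot be used directly in WHERE

Fix: Use a subquery: WHERE sold = (SELECT MAX(sold) FROM books)

Corrected query:
SELECT author, sold FROM books WHERE sold = (SELECT MAX(sold) FROM books)

Result:
author | sold 
-------+------
Asimov | 46758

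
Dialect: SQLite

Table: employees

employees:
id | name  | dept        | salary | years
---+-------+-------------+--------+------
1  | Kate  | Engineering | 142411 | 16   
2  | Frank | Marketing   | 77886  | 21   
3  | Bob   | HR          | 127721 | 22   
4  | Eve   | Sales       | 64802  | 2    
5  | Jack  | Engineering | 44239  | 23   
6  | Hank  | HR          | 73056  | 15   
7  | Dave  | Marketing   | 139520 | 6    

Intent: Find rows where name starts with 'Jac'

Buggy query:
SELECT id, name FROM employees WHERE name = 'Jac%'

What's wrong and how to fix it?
Bug: '=' compares the literal string including the % character; pattern matching needs LIKE

Fix: Use LIKE for wildcard pattern matching

Corrected query:
SELECT id, name FROM employees WHERE name LIKE 'Jac%'

Result:
id | name
---+-----
5  | Jack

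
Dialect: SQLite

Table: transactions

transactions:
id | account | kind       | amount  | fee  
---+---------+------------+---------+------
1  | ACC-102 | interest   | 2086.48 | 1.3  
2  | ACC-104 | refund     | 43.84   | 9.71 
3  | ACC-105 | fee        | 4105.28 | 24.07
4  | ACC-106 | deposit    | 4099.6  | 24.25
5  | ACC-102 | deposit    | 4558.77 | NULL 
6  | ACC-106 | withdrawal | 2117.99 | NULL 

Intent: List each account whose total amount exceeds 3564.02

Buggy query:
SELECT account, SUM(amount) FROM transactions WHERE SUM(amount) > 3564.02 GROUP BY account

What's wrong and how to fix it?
Bug: SUM(amount) is an aggregate, but WHERE filters rows before aggregation

Fix: Use HAVING (which filters groups after aggregation) instead of WHERE

Corrected query:
SELECT account, SUM(amount) FROM transactions GROUP BY account HAVING SUM(amount) > 3564.02

Result:
account | SUM(amount)
--------+------------
ACC-102 | 6645.25    
ACC-105 | 4105.28    
ACC-106 | 6217.59    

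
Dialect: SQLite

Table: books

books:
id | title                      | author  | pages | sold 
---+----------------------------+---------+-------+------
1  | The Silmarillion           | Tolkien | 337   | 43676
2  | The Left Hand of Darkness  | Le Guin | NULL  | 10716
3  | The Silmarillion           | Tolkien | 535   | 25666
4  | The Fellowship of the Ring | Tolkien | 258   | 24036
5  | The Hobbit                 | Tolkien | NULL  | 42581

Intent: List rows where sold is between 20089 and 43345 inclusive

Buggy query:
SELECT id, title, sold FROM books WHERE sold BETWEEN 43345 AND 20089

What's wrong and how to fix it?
Bug: BETWEEN expects the lower bound first; with 43345 AND 20089 the range is empty

Fix: Write BETWEEN 20089 AND 43345

Corrected query:
SELECT id, title, sold FROM books WHERE sold BETWEEN 20089 AND 43345

Result:
id | title                      | sold 
---+----------------------------+------
3  | The Silmarillion           | 25666
4  | The Fellowship of the Ring | 24036
5  | The Hobbit                 | 42581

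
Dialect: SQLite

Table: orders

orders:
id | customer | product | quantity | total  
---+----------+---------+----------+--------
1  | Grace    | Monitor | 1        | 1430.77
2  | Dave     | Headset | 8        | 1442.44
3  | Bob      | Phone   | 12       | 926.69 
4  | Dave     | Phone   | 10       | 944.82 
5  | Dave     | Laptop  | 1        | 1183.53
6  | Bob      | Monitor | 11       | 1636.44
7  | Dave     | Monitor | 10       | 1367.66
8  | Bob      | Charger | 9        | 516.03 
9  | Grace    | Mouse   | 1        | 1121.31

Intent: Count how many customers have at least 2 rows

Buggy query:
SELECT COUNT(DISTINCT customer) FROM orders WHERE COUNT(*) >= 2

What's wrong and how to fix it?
Bug: COUNT(*) cannot appear in WHERE; the per-group count doesn't exist yet

Fix: Group first with HAVING COUNT(*) >= 2, then COUNT the resulting groups

Corrected query:
SELECT COUNT(*) FROM (SELECT customer FROM orders GROUP BY customer HAVING COUNT(*) >= 2)

Result:
COUNT(*)
--------
3       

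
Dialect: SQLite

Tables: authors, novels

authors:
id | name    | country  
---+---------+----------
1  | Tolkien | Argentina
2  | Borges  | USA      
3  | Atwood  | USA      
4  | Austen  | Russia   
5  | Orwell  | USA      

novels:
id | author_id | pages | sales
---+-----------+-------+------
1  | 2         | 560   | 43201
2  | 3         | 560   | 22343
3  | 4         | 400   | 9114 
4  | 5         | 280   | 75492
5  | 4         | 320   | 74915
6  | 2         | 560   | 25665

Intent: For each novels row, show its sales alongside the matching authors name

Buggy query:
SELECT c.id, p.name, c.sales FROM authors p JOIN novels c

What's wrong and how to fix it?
Bug: JOIN with no ON clause produces a cartesian product; every novels row pairs with every authors row

Fix: Specify the join condition linking the foreign key to the parent id

Corrected query:
SELECT c.id, p.name, c.sales FROM authors p JOIN novels c ON c.author_id = p.id

Result:
id | name   | sales
---+--------+------
1  | Borges | 43201
2  | Atwood | 22343
3  | Austen | 9114 
4  | Orwell | 75492
5  | Austen | 74915
6  | Borges | 25665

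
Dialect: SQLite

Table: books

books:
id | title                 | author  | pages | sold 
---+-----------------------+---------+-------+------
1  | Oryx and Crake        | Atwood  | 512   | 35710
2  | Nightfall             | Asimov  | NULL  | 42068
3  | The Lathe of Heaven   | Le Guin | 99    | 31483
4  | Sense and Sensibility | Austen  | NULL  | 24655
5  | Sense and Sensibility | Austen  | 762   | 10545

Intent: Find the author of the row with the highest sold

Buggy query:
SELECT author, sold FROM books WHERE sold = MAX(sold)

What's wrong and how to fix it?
Bug: MAX(sold) is an aggregate and cannot be used directly in WHERE

Fix: Wrap MAX in a scalar subquery so WHERE compares against a single value

Corrected query:
SELECT author, sold FROM books WHERE sold = (SELECT MAX(sold) FROM books)

Result:
author | sold 
-------+------
Asimov | 42068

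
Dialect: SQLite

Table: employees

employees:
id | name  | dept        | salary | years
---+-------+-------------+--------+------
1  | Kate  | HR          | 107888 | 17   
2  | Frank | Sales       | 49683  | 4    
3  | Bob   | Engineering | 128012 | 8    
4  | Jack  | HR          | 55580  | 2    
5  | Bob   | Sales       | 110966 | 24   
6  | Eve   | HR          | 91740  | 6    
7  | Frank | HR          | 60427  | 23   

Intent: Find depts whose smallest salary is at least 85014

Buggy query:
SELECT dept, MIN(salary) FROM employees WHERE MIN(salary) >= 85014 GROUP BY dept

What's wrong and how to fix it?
Bug: Aggregates like MIN are computed per group after WHERE runs

Fix: Replace WHERE with HAVING after the GROUP BY

Corrected query:
SELECT dept, MIN(salary) FROM employees GROUP BY dept HAVING MIN(salary) >= 85014

Result:
dept        | MIN(salary)
------------+------------
Engineering | 128012     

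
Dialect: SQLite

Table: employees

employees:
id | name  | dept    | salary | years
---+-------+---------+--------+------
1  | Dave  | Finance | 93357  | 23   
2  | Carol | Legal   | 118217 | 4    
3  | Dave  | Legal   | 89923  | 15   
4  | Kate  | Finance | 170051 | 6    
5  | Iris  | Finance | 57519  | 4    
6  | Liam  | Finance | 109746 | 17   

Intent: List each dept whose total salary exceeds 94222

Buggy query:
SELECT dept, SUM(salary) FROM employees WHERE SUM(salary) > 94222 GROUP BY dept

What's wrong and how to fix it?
Bug: Aggregate functions cannot appear in a WHERE clause

Fix: Move the aggregate condition to a HAVING clause

Corrected query:
SELECT dept, SUM(salary) FROM employees GROUP BY dept HAVING SUM(salary) > 94222

Result:
dept    | SUM(salary)
--------+------------
Finance | 430673     
Legal   | 208140     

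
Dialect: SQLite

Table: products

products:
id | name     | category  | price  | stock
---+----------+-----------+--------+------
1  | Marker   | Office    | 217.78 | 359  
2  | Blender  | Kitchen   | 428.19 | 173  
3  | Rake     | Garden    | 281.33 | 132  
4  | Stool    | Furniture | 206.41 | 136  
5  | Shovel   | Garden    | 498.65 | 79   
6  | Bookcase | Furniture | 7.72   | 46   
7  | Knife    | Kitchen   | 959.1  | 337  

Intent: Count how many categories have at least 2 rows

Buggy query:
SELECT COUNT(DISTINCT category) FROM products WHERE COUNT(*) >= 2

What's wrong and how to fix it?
Bug: WHERE filters individual rows, not groups, so a group-level COUNT is invalid there

Fix: Use a subquery that GROUPs and filters with HAVING, then count its rows

Corrected query:
SELECT COUNT(*) FROM (SELECT category FROM products GROUP BY category HAVING COUNT(*) >= 2)

Result:
COUNT(*)
--------
3       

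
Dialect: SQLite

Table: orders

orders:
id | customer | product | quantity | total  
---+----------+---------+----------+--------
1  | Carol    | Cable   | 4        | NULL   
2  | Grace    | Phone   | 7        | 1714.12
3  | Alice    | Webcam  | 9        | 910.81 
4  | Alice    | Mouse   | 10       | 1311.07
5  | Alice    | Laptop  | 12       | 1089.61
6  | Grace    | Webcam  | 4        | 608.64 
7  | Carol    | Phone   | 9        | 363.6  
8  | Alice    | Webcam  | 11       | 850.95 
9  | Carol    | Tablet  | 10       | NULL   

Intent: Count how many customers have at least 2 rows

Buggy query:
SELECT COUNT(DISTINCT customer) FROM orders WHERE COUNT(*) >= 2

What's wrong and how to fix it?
Bug: COUNT(*) cannot appear in WHERE; the per-group count doesn't exist yet

Fix: Group first with HAVING COUNT(*) >= 2, then COUNT the resulting groups

Corrected query:
SELECT COUNT(*) FROM (SELECT customer FROM orders GROUP BY customer HAVING COUNT(*) >= 2)

Result:
COUNT(*)
--------
3       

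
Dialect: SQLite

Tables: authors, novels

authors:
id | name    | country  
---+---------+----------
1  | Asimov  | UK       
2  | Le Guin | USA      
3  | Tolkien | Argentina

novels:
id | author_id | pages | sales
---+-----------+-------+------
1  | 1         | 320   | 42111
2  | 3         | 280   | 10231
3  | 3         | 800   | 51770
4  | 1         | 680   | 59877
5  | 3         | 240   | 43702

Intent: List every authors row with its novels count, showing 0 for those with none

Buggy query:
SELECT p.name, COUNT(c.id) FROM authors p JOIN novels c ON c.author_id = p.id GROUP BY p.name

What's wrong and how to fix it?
Bug: INNER JOIN drops authors rows that have no matching novels rows

Fix: Use LEFT JOIN so parents without children still appear (COUNT(c.id) gives 0)

Corrected query:
SELECT p.name, COUNT(c.id) FROM authors p LEFT JOIN novels c ON c.author_id = p.id GROUP BY p.name

Result:
name    | COUNT(c.id)
--------+------------
Asimov  | 2          
Le Guin | 0          
Tolkien | 3          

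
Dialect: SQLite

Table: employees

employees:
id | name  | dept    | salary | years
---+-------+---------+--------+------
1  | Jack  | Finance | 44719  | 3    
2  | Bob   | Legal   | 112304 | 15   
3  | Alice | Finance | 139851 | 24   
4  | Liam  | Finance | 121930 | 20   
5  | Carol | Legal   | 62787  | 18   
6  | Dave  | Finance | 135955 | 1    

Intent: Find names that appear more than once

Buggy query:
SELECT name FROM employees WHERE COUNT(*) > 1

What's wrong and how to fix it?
Bug: WHERE can't reference COUNT(*); aggregates are computed after WHERE

Fix: Group first, then use HAVING for the count condition

Corrected query:
SELECT name FROM employees GROUP BY name HAVING COUNT(*) > 1

Result:
(no rows)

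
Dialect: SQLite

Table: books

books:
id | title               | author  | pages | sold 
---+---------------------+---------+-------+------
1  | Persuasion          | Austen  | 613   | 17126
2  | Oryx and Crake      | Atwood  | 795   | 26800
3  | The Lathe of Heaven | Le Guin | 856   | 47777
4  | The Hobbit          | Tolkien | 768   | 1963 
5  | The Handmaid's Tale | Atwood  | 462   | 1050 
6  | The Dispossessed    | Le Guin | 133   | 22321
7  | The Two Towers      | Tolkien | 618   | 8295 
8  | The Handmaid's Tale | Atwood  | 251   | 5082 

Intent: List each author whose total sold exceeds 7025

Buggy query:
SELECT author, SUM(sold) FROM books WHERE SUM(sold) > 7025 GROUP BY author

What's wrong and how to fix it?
Bug: SUM(sold) is an aggregate, but WHERE filters rows before aggregation

Fix: Move the aggregate condition to a HAVING clause

Corrected query:
SELECT author, SUM(sold) FROM books GROUP BY author HAVING SUM(sold) > 7025

Result:
author  | SUM(sold)
--------+----------
Atwood  | 32932    
Austen  | 17126    
Le Guin | 70098    
Tolkien | 10258    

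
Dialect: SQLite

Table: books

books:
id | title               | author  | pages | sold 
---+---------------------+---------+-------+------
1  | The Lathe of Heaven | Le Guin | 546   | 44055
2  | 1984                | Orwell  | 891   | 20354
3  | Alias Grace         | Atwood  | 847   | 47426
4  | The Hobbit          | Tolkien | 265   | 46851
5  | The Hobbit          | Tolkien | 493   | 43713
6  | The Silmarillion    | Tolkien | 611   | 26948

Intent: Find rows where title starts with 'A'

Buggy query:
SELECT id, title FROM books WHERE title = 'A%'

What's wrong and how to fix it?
Bug: Wildcards only work with LIKE; '=' treats '%' as a literal character

Fix: Use LIKE for wildcard pattern matching

Corrected query:
SELECT id, title FROM books WHERE title LIKE 'A%'

Result:
id | title      
---+------------
3  | Alias Grace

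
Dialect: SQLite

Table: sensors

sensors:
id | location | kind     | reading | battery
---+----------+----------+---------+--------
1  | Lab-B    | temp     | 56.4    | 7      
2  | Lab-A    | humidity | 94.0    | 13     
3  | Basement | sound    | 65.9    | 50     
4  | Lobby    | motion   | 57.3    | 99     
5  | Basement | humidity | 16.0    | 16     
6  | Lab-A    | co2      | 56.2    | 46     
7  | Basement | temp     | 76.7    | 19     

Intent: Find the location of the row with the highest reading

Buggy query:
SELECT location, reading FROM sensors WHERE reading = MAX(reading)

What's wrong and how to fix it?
Bug: MAX(reading) is an aggregate and cannot be used directly in WHERE

Fix: Use a subquery: WHERE reading = (SELECT MAX(reading) FROM sensors)

Corrected query:
SELECT location, reading FROM sensors WHERE reading = (SELECT MAX(reading) FROM sensors)

Result:
location | reading
---------+--------
Lab-A    | 94     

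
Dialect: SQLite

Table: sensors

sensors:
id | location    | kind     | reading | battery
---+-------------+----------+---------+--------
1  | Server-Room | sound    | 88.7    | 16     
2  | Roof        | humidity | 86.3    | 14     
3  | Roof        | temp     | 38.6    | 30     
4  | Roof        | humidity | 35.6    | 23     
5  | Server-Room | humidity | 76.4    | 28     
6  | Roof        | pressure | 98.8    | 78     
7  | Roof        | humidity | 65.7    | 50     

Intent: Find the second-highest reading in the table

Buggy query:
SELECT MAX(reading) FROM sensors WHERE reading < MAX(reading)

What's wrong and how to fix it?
Bug: MAX(reading) on the right of the comparison is an aggregate-in-WHERE error

Fix: Compute the overall MAX in a subquery, then take MAX of rows below it

Corrected query:
SELECT MAX(reading) FROM sensors WHERE reading < (SELECT MAX(reading) FROM sensors)

Result:
MAX(reading)
------------
88.7        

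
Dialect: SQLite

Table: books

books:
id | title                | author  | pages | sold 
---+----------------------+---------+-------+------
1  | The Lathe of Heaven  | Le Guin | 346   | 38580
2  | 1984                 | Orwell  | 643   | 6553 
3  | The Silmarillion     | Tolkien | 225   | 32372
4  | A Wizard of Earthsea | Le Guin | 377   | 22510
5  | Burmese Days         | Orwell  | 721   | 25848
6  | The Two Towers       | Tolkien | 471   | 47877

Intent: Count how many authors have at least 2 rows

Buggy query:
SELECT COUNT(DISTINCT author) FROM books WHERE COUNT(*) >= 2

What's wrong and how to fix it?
Bug: WHERE filters individual rows, not groups, so a group-level COUNT is invalid there

Fix: Group first with HAVING COUNT(*) >= 2, then COUNT the resulting groups

Corrected query:
SELECT COUNT(*) FROM (SELECT author FROM books GROUP BY author HAVING COUNT(*) >= 2)

Result:
COUNT(*)
--------
3       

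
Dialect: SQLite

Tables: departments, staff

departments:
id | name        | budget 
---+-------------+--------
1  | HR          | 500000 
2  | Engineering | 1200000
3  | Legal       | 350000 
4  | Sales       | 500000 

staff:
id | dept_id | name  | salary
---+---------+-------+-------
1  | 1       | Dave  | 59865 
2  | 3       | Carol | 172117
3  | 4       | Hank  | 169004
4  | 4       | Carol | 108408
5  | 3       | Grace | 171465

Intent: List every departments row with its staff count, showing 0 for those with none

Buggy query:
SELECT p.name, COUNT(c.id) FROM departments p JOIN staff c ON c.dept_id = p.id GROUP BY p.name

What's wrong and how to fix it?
Bug: INNER JOIN drops departments rows that have no matching staff rows

Fix: Switch to LEFT JOIN to retain unmatched parent rows

Corrected query:
SELECT p.name, COUNT(c.id) FROM departments p LEFT JOIN staff c ON c.dept_id = p.id GROUP BY p.name

Result:
name        | COUNT(c.id)
------------+------------
Engineering | 0          
HR          | 1          
Legal       | 2          
Sales       | 2          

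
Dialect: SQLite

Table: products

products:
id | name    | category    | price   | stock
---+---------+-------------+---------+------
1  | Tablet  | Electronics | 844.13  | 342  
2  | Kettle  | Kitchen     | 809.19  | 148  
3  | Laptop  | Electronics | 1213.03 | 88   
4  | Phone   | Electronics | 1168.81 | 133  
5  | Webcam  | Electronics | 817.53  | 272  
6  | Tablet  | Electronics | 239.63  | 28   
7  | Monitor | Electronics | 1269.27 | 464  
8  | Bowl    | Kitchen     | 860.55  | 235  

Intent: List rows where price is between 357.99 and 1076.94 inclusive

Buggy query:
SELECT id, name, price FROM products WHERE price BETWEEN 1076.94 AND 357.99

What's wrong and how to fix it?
Bug: The bounds are reversed; BETWEEN a AND b requires a <= b to match anything

Fix: Write BETWEEN 357.99 AND 1076.94

Corrected query:
SELECT id, name, price FROM products WHERE price BETWEEN 357.99 AND 1076.94

Result:
id | name   | price 
---+--------+-------
1  | Tablet | 844.13
2  | Kettle | 809.19
5  | Webcam | 817.53
8  | Bowl   | 860.55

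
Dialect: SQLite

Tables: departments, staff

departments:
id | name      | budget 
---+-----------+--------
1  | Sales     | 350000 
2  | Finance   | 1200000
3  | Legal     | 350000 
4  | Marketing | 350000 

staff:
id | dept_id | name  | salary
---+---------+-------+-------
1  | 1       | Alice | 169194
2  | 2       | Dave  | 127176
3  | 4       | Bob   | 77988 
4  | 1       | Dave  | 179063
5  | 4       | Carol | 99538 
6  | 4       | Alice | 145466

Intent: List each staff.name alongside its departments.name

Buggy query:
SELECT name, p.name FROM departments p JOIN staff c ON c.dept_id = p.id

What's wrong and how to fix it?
Bug: Both tables have a 'name' column; the unqualified reference is ambiguous

Fix: Qualify the column with its table alias (c.name)

Corrected query:
SELECT c.name, p.name FROM departments p JOIN staff c ON c.dept_id = p.id

Result:
name  | name     
------+----------
Alice | Sales    
Dave  | Finance  
Bob   | Marketing
Dave  | Sales    
Carol | Marketing
Alice | Marketing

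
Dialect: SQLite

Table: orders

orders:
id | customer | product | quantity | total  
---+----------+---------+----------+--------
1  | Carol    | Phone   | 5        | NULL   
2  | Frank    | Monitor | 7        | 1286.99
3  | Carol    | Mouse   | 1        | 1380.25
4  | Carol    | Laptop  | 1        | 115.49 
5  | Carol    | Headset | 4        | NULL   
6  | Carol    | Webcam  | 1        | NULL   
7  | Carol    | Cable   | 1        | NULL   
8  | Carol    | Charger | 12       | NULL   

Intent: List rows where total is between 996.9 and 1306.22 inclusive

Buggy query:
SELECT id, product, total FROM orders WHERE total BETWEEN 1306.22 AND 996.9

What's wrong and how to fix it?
Bug: BETWEEN expects the lower bound first; with 1306.22 AND 996.9 the range is empty

Fix: Write BETWEEN 996.9 AND 1306.22

Corrected query:
SELECT id, product, total FROM orders WHERE total BETWEEN 996.9 AND 1306.22

Result:
id | product | total  
---+---------+--------
2  | Monitor | 1286.99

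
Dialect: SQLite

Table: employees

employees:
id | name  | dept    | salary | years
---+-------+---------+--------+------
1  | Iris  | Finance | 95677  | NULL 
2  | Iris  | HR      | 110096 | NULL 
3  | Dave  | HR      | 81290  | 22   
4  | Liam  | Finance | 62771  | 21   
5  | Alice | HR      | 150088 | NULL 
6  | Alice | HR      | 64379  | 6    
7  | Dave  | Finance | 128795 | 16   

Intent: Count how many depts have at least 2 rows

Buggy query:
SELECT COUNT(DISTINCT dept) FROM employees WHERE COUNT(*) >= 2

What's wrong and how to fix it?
Bug: WHERE filters individual rows, not groups, so a group-level COUNT is invalid there

Fix: Use a subquery that GROUPs and filters with HAVING, then count its rows

Corrected query:
SELECT COUNT(*) FROM (SELECT dept FROM employees GROUP BY dept HAVING COUNT(*) >= 2)

Result:
COUNT(*)
--------
2       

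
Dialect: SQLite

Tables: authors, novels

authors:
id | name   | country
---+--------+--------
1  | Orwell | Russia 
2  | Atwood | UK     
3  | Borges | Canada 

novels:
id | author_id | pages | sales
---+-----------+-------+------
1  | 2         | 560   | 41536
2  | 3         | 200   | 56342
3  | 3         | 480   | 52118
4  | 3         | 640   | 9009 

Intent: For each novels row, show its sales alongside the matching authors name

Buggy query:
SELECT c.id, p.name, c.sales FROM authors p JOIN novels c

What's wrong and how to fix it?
Bug: JOIN with no ON clause produces a cartesian product; every novels row pairs with every authors row

Fix: Specify the join condition linking the foreign key to the parent id

Corrected query:
SELECT c.id, p.name, c.sales FROM authors p JOIN novels c ON c.author_id = p.id

Result:
id | name   | sales
---+--------+------
1  | Atwood | 41536
2  | Borges | 56342
3  | Borges | 52118
4  | Borges | 9009 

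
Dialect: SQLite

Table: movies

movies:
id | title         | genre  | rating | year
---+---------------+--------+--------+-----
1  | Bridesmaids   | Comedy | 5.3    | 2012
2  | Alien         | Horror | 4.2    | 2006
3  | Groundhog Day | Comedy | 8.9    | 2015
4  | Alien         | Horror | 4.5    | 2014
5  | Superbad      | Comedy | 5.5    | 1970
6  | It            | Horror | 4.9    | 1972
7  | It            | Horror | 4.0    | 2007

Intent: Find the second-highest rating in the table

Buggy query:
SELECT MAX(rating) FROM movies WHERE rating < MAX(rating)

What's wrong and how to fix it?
Bug: MAX(rating) on the right of the comparison is an aggregate-in-WHERE error

Fix: Compute the overall MAX in a subquery, then take MAX of rows below it

Corrected query:
SELECT MAX(rating) FROM movies WHERE rating < (SELECT MAX(rating) FROM movies)

Result:
MAX(rating)
-----------
5.5        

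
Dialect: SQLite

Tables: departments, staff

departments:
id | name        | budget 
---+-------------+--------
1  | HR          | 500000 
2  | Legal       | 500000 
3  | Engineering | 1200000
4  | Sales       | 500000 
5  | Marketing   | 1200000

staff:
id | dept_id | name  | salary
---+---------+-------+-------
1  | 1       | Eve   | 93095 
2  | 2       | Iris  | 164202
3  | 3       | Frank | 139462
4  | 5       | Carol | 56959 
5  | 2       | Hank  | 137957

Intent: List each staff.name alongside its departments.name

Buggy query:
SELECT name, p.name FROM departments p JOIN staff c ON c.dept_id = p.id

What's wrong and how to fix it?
Bug: 'name' exists in both joined tables, so the database can't tell which one is meant

Fix: Prefix ambiguous columns with the table alias

Corrected query:
SELECT c.name, p.name FROM departments p JOIN staff c ON c.dept_id = p.id

Result:
name  | name       
------+------------
Eve   | HR         
Iris  | Legal      
Frank | Engineering
Carol | Marketing  
Hank  | Legal      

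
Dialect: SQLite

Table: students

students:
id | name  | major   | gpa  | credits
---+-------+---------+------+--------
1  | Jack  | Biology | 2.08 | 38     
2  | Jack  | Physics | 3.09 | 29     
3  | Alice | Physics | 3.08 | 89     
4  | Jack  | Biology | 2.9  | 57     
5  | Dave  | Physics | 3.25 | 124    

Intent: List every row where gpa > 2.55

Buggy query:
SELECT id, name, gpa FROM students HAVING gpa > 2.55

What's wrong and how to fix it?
Bug: HAVING filters the output of aggregation, but this query has no GROUP BY and no aggregate functions, so SQLite rejects it (HAVING clause on a non-aggregate query); the condition here is per row

Fix: Use WHERE for row-level filtering

Corrected query:
SELECT id, name, gpa FROM students WHERE gpa > 2.55

Result:
id | name  | gpa 
---+-------+-----
2  | Jack  | 3.09
3  | Alice | 3.08
4  | Jack  | 2.9 
5  | Dave  | 3.25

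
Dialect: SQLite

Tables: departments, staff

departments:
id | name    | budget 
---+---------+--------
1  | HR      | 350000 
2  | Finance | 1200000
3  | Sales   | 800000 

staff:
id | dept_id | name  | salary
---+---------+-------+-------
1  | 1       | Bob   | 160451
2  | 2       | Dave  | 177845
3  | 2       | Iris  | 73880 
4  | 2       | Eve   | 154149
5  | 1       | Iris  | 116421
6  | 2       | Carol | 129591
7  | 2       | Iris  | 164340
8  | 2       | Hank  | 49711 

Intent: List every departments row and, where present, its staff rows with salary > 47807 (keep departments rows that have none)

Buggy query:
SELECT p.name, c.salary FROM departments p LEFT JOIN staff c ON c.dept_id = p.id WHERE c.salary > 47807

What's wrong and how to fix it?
Bug: Filtering c.salary in WHERE discards the NULL rows produced by LEFT JOIN, turning it into an inner join

Fix: Move the right-table condition into the ON clause so unmatched parents are kept

Corrected query:
SELECT p.name, c.salary FROM departments p LEFT JOIN staff c ON c.dept_id = p.id AND c.salary > 47807

Result:
name    | salary
--------+-------
HR      | 116421
HR      | 160451
Finance | 49711 
Finance | 73880 
Finance | 129591
Finance | 154149
Finance | 164340
Finance | 177845
Sales   | NULL  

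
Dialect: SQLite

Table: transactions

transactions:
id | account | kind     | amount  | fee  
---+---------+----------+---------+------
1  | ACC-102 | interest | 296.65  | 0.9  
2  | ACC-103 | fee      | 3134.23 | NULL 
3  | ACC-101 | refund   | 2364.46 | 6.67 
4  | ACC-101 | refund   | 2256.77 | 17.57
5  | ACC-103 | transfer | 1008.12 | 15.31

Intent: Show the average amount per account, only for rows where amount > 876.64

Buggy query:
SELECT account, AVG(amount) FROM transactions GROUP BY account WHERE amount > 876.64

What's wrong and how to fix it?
Bug: Row-level WHERE must come before GROUP BY in the clause order

Fix: Move the WHERE clause before GROUP BY

Corrected query:
SELECT account, AVG(amount) FROM transactions WHERE amount > 876.64 GROUP BY account

Result:
account | AVG(amount)
--------+------------
ACC-101 | 2310.615   
ACC-103 | 2071.175   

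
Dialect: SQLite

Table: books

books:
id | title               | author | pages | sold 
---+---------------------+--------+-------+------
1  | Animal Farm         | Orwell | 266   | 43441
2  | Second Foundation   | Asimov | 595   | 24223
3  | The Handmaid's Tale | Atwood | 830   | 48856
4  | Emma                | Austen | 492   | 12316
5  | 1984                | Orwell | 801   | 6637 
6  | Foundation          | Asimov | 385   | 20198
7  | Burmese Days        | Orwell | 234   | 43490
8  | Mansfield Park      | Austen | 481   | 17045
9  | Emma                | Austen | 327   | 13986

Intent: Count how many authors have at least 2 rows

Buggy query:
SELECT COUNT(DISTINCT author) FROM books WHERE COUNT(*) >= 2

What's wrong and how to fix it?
Bug: WHERE filters individual rows, not groups, so a group-level COUNT is invalid there

Fix: Use a subquery that GROUPs and filters with HAVING, then count its rows

Corrected query:
SELECT COUNT(*) FROM (SELECT author FROM books GROUP BY author HAVING COUNT(*) >= 2)

Result:
COUNT(*)
--------
3       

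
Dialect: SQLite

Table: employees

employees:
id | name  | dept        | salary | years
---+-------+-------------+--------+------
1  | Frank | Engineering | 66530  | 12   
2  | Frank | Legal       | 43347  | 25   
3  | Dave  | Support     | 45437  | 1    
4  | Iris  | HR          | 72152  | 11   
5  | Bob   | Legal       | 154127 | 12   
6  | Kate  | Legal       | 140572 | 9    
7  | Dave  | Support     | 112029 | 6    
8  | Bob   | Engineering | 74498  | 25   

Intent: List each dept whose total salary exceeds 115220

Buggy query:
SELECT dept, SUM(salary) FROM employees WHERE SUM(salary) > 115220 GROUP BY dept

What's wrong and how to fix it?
Bug: SUM(salary) is an aggregate, but WHERE filters rows before aggregation

Fix: Move the aggregate condition to a HAVING clause

Corrected query:
SELECT dept, SUM(salary) FROM employees GROUP BY dept HAVING SUM(salary) > 115220

Result:
dept        | SUM(salary)
------------+------------
Engineering | 141028     
Legal       | 338046     
Support     | 157466     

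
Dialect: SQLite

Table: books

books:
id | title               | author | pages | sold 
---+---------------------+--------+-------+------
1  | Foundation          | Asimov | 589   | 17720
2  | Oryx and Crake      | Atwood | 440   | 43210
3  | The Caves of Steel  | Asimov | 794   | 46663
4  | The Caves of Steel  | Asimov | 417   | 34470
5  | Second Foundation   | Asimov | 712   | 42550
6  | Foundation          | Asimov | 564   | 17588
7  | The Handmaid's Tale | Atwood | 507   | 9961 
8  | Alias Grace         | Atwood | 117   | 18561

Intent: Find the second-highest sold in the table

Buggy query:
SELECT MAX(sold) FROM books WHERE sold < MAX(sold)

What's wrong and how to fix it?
Bug: MAX(sold) on the right of the comparison is an aggregate-in-WHERE error

Fix: Compute the overall MAX in a subquery, then take MAX of rows below it

Corrected query:
SELECT MAX(sold) FROM books WHERE sold < (SELECT MAX(sold) FROM books)

Result:
MAX(sold)
---------
43210    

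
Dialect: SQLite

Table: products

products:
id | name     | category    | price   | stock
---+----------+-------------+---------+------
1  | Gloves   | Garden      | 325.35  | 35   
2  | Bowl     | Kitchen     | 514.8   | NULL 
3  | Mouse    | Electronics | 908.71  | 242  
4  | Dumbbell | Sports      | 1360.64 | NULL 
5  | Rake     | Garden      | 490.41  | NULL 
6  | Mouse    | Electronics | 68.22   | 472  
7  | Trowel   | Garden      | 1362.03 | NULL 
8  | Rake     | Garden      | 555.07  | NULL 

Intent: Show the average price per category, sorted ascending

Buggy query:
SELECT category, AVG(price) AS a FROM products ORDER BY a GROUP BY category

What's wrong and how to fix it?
Bug: ORDER BY appears before GROUP BY; SQL clause order requires GROUP BY first

Fix: Move ORDER BY to the end, after GROUP BY

Corrected query:
SELECT category, AVG(price) AS a FROM products GROUP BY category ORDER BY a

Result:
category    | a      
------------+--------
Electronics | 488.465
Kitchen     | 514.8  
Garden      | 683.215
Sports      | 1360.64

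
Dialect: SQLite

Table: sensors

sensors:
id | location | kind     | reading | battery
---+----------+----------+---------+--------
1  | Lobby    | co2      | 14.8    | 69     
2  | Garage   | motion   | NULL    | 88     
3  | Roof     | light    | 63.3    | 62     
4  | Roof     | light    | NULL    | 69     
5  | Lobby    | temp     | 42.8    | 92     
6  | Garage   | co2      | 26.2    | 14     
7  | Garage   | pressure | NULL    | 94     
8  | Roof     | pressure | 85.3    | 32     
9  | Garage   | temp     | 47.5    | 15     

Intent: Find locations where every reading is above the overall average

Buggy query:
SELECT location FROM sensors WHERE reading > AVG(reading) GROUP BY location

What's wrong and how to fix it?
Bug: AVG() is an aggregate; it can't sit directly in WHERE

Fix: Compute the overall average in a scalar subquery and compare each group's MIN against it in HAVING

Corrected query:
SELECT location FROM sensors GROUP BY location HAVING MIN(reading) > (SELECT AVG(reading) FROM sensors)

Result:
location
--------
Roof    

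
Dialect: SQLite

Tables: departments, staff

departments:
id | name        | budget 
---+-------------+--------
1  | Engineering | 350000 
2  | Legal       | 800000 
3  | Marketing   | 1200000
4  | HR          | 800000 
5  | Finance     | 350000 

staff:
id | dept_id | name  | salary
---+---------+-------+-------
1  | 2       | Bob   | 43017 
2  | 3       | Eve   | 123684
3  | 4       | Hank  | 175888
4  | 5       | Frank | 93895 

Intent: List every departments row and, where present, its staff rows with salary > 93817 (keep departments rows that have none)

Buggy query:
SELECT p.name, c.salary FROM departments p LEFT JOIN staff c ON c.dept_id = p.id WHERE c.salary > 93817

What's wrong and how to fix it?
Bug: Filtering c.salary in WHERE discards the NULL rows produced by LEFT JOIN, turning it into an inner join

Fix: Put 'c.salary > 93817' in the JOIN's ON clause instead of WHERE

Corrected query:
SELECT p.name, c.salary FROM departments p LEFT JOIN staff c ON c.dept_id = p.id AND c.salary > 93817

Result:
name        | salary
------------+-------
Engineering | NULL  
Legal       | NULL  
Marketing   | 123684
HR          | 175888
Finance     | 93895 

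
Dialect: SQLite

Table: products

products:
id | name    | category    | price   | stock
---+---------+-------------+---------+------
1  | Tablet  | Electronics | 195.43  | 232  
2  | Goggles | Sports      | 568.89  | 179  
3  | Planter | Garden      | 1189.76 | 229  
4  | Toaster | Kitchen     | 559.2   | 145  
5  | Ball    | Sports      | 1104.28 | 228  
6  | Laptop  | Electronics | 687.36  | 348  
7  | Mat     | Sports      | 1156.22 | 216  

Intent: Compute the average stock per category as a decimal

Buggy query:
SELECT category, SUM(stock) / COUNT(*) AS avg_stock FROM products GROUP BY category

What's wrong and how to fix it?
Bug: SUM(stock) and COUNT(*) are both integers; the division truncates the fractional part

Fix: Multiply by 1.0 (or CAST to REAL) to force floating-point division

Corrected query:
SELECT category, SUM(stock) * 1.0 / COUNT(*) AS avg_stock FROM products GROUP BY category

Result:
category    | avg_stock 
------------+-----------
Electronics | 290       
Garden      | 229       
Kitchen     | 145       
Sports      | 207.666667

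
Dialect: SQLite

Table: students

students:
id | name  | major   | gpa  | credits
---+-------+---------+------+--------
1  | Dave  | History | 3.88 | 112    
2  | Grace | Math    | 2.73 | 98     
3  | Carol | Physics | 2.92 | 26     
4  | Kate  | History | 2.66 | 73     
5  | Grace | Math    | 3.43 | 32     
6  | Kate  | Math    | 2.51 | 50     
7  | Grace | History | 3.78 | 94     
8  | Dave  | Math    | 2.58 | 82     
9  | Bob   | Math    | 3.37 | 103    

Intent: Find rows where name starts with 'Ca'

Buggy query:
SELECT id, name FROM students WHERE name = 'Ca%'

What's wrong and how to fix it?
Bug: Wildcards only work with LIKE; '=' treats '%' as a literal character

Fix: Replace '=' with LIKE so 'Ca%' is treated as a pattern

Corrected query:
SELECT id, name FROM students WHERE name LIKE 'Ca%'

Result:
id | name 
---+------
3  | Carol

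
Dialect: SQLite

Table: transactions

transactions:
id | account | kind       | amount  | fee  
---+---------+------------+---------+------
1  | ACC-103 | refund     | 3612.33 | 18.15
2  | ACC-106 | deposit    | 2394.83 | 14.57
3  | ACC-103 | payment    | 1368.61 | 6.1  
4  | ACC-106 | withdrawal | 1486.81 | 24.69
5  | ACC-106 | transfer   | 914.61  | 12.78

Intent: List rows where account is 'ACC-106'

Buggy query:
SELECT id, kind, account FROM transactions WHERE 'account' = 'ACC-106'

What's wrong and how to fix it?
Bug: Single quotes denote string literals in SQL; the column name is being compared as a constant string

Fix: Remove the quotes around the column name (or use double quotes for an identifier)

Corrected query:
SELECT id, kind, account FROM transactions WHERE account = 'ACC-106'

Result:
id | kind       | account
---+------------+--------
2  | deposit    | ACC-106
4  | withdrawal | ACC-106
5  | transfer   | ACC-106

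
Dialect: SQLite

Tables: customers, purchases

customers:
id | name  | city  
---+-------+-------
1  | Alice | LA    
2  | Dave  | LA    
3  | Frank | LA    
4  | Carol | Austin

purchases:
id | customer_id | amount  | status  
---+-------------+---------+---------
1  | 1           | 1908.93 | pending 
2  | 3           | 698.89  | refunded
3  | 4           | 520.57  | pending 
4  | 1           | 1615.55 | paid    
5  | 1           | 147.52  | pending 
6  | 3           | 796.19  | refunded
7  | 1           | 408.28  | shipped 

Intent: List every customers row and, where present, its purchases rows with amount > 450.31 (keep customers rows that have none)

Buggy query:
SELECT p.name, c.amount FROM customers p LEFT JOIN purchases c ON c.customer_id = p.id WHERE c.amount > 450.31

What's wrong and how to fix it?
Bug: A WHERE condition on the right-hand table after LEFT JOIN drops unmatched parents

Fix: Put 'c.amount > 450.31' in the JOIN's ON clause instead of WHERE

Corrected query:
SELECT p.name, c.amount FROM customers p LEFT JOIN purchases c ON c.customer_id = p.id AND c.amount > 450.31

Result:
name  | amount 
------+--------
Alice | 1615.55
Alice | 1908.93
Dave  | NULL   
Frank | 698.89 
Frank | 796.19 
Carol | 520.57 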